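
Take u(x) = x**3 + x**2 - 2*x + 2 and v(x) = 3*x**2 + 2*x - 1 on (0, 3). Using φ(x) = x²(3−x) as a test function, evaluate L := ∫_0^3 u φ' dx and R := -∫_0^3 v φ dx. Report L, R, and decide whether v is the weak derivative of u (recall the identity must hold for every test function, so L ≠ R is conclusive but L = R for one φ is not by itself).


LHS = -837/10, RHS = -1809/20. No, v is not the weak derivative of u.

u(x) = x**3 + x**2 - 2*x + 2, classical derivative u'(x) = 3*x**2 + 2*x - 2.
φ(x) = x²(3−x), so φ'(x) = 3*x*(2 - x).
Note φ(0) = φ(3) = 0, so the boundary term u·φ vanishes.
LHS = ∫_0^3 u(x) φ'(x) dx = ∫_0^3 (-3*x^5 + 3*x^4 + 12*x^3 - 18*x^2 + 12*x) dx. Term by term:
  ∫_0^3 -3*x^5 dx = -729/2;  ∫_0^3 3*x^4 dx = 729/5;  ∫_0^3 12*x^3 dx = 243;
  ∫_0^3 -18*x^2 dx = -162;  ∫_0^3 12*x dx = 54.
Sum: -729/2 + 729/5 + 243 − 162 + 54 = -837/10.
So LHS = -837/10.
∫_0^3 v(x) φ(x) dx = ∫_0^3 (-3*x^5 + 7*x^4 + 7*x^3 - 3*x^2) dx. Term by term:
  ∫_0^3 -3*x^5 dx = -729/2;  ∫_0^3 7*x^4 dx = 1701/5;  ∫_0^3 7*x^3 dx = 567/4;
  ∫_0^3 -3*x^2 dx = -27.
Sum: -729/2 + 1701/5 + 567/4 − 27 = 1809/20.
So RHS = -∫_0^3 v(x) φ(x) dx = -1809/20.
LHS − RHS = 27/4 ≠ 0, so the identity fails.
(For a valid weak derivative the identity must hold for EVERY test function, in particular this one. The failure shows v is NOT the weak derivative of u.)
Correct weak derivative would be u'(x) = 3*x**2 + 2*x - 2.


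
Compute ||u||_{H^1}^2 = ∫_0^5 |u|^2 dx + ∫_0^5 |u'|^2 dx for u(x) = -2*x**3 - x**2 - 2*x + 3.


||u||_{H^1}^2 = 607480/7

The H^1 norm (squared) on an interval (0, L) is
  ||u||_{H^1}^2 = ∫_0^L u(x)^2 dx + ∫_0^L u'(x)^2 dx.
Compute u'(x) = -6*x**2 - 2*x - 2.
Then u(x)^2 = 4*x**6 + 4*x**5 + 9*x**4 - 8*x**3 - 2*x**2 - 12*x + 9 and u'(x)^2 = 36*x**4 + 24*x**3 + 28*x**2 + 8*x + 4.
Integrate each monomial from 0 to 5 using ∫_0^5 c·x^n dx = c·5^(n+1)/(n+1):
  ∫_0^5 u(x)^2 dx = ∫_0^5 (4*x^6 + 4*x^5 + 9*x^4 - 8*x^3 - 2*x^2 - 12*x + 9) dx. Term by term:
    ∫_0^5 4*x^6 dx = 312500/7;  ∫_0^5 4*x^5 dx = 31250/3;  ∫_0^5 9*x^4 dx = 5625;
    ∫_0^5 -8*x^3 dx = -1250;  ∫_0^5 -2*x^2 dx = -250/3;  ∫_0^5 -12*x dx = -150;
    ∫_0^5 9 dx = 45.
  Sum: 312500/7 + 31250/3 + 5625 − 1250 − 250/3 − 150 + 45 = 1244170/21.
  ∫_0^5 u'(x)^2 dx = ∫_0^5 (36*x^4 + 24*x^3 + 28*x^2 + 8*x + 4) dx. Term by term:
    ∫_0^5 36*x^4 dx = 22500;  ∫_0^5 24*x^3 dx = 3750;  ∫_0^5 28*x^2 dx = 3500/3;
    ∫_0^5 8*x dx = 100;  ∫_0^5 4 dx = 20.
  Sum: 22500 + 3750 + 3500/3 + 100 + 20 = 82610/3.
Adding: ||u||_{H^1}^2 = 1244170/21 + 82610/3 = 607480/7.


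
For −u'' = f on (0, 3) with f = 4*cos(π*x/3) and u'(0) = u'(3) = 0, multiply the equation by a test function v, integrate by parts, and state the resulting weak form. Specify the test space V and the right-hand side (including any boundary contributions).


V = H^1(0, 3) (no boundary constraint on v; u is determined up to an additive constant); weak form: ∫_0^3 u'v' dx = ∫_0^3 (4*cos(π*x/3)) v dx for all v ∈ V.

Multiply both sides by a test function v and integrate from 0 to 3:
  ∫_0^3 −u''(x) v(x) dx = ∫_0^3 f(x) v(x) dx.
Integrate the LHS by parts once:
  ∫_0^3 −u'' v dx = −[u'(x) v(x)]_0^3 + ∫_0^3 u'(x) v'(x) dx.
Thus ∫_0^3 u'(x) v'(x) dx = ∫_0^3 f(x) v(x) dx + [u'(x) v(x)]_0^3.
Choose V so that boundary terms are either known or forced to vanish.
u has homogeneous Neumann: u'(0) = u'(3) = 0. So [u' v]_0^3 = 0·v(3) − 0·v(0) = 0 for any v; take V = H^1(0, 3).
Weak formulation: find u (satisfying any essential BC) such that ∫_0^3 u'(x) v'(x) dx = ∫_0^3 f v dx for all v ∈ V (homogeneous Neumann, so boundary terms vanish).
Substituting f(x) = 4*cos(π*x/3), the right-hand side is ∫_0^3 (4*cos(π*x/3)) v dx.
Compatibility check (pure Neumann): taking v ≡ 1 ∈ V gives 0 = ∫_0^3 f dx + (0) − (0), i.e. ∫_0^3 f dx must equal u'(0) − u'(3) = 0. Indeed ∫_0^3 (4*cos(π*x/3)) dx = 0, so the data are compatible. The solution is then unique only up to an additive constant (fix it e.g. by requiring ∫_0^3 u dx = 0).


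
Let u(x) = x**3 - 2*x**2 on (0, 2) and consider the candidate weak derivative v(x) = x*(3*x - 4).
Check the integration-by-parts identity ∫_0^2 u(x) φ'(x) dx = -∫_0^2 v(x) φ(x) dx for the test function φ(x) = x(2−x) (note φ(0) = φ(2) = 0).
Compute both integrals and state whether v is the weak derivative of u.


LHS = 8/15, RHS = 8/15. Yes, v = u' weakly.

u(x) = x**3 - 2*x**2, classical derivative u'(x) = 3*x**2 - 4*x.
φ(x) = x(2−x), so φ'(x) = 2 - 2*x.
Note φ(0) = φ(2) = 0, so the boundary term u·φ vanishes.
LHS = ∫_0^2 u(x) φ'(x) dx = ∫_0^2 (-2*x^4 + 6*x^3 - 4*x^2) dx. Term by term:
  ∫_0^2 -2*x^4 dx = -64/5;  ∫_0^2 6*x^3 dx = 24;  ∫_0^2 -4*x^2 dx = -32/3.
Sum: -64/5 + 24 − 32/3 = 8/15.
So LHS = 8/15.
∫_0^2 v(x) φ(x) dx = ∫_0^2 (-3*x^4 + 10*x^3 - 8*x^2) dx. Term by term:
  ∫_0^2 -3*x^4 dx = -96/5;  ∫_0^2 10*x^3 dx = 40;  ∫_0^2 -8*x^2 dx = -64/3.
Sum: -96/5 + 40 − 64/3 = -8/15.
So RHS = -∫_0^2 v(x) φ(x) dx = 8/15.
LHS = RHS, so the identity holds for this test φ.
Moreover u is smooth here and v(x) = u'(x) = 3*x**2 - 4*x pointwise, so the identity holds for every test function. Hence v is the weak derivative of u.


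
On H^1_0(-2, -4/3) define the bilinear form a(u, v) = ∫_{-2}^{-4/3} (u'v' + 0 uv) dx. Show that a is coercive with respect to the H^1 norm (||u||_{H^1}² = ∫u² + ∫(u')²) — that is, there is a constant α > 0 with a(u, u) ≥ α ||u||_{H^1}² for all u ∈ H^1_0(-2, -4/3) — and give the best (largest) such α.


α = 9*π^2/(4 + 9*π^2)

Coercivity of a(·,·) on H^1_0(-2, -4/3) means a(u, u) ≥ α ||u||_{H^1}² for every u ∈ H^1_0.
The interval has length L = 2/3, and Poincaré/coercivity depend only on L. Here a(u, u) = ∫(u')² + (0)·∫u².
Here c = 0, so a(u,u) = ∫(u')² alone. The condition a(u,u) ≥ α||u||_{H^1}² reads (1−α)∫(u')² ≥ (α−c)∫u². Any admissible α is ≤ 1 (rapidly oscillating u have ∫u²/∫(u')² → 0), and α = 1 would force 0 ≥ (1−c)∫u², impossible since c < 1; so 1−α > 0. By the sharp Poincaré inequality on H^1_0 of an interval of length L, ∫(u')² ≥ (π/L)²∫u² with equality for the first sine mode sin(π(x−x₀)/L) (x₀ the left endpoint), so the inequality holds for all u iff (1−α)(π/L)² ≥ α − c, i.e. α ≤ ((π/L)² + c)/((π/L)² + 1) = (1 + c(L/π)²)/(1 + (L/π)²). (Direct route, valid since c ≤ 0: Poincaré gives c∫u² ≥ c(L/π)²∫(u')², so a(u,u) ≥ (1 + c(L/π)²)∫(u')², while ||u||_{H^1}² ≤ (1 + (L/π)²)∫(u')²; dividing yields the same α.) With (π/L)² = 9*π^2/4 and c = 0, the largest admissible constant is α = ((π/L)² + c)/((π/L)² + 1).
Simplifying, α = 9*π^2/(4 + 9*π^2).


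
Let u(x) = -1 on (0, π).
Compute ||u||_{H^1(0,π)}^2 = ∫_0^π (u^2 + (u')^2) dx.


||u||_{H^1(0,π)}^2 = π

u'(x) = 0.
Expand u² and (u')² and integrate term by term on (0, π), using: for integers n ≥ 1, ∫_0^π sin²(nx) dx = ∫_0^π cos²(nx) dx = π/2; for n ≠ n', ∫_0^π sin(nx)sin(n'x) dx = ∫_0^π cos(nx)cos(n'x) dx = 0; and by product-to-sum, ∫_0^π sin(nx)cos(n'x) dx = ½∫_0^π [sin((n+n')x) + sin((n−n')x)] dx, which is 0 when n+n' is even and 2n/(n²−n'²) when n+n' is odd (it need not vanish on (0, π)). For the constant mode: ∫_0^π 1 dx = π, ∫_0^π cos(nx) dx = 0, ∫_0^π sin(nx) dx = (1−(−1)^n)/n.
  u² squared terms: (-1)²·∫1 dx = 1·π = π.
  So ∫_0^π u² dx = π.
  u' ≡ 0, so ∫_0^π (u')² dx = 0.
||u||_{H^1}^2 = (π) + (0) = π.


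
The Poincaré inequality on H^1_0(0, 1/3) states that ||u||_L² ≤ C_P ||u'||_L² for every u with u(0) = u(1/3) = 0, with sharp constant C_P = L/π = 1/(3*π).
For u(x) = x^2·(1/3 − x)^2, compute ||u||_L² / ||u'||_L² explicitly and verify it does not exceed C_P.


||u||_L² / ||u'||_L² = sqrt(3)/18 < C_P = 1/(3*π).

u(x) = x^2·(1/3 − x)^2, so u'(x) = 2*x*(3*x - 1)*(6*x - 1)/9.
u(x) = x^2·(1/3 − x)^2 vanishes at x = 0 and x = 1/3, so u ∈ H^1_0(0, 1/3). Differentiate via the product rule and integrate the resulting polynomials term by term.
  ∫_0^1/3 u² dx = ∫_0^1/3 (x^8 - 4*x^7/3 + 2*x^6/3 - 4*x^5/27 + x^4/81) dx. Term by term:
    ∫_0^1/3 x^8 dx = 1/177147;  ∫_0^1/3 -4*x^7/3 dx = -1/39366;  ∫_0^1/3 2*x^6/3 dx = 2/45927;
    ∫_0^1/3 -4*x^5/27 dx = -2/59049;  ∫_0^1/3 x^4/81 dx = 1/98415.
  Sum: 1/177147 − 1/39366 + 2/45927 − 2/59049 + 1/98415 = 1/12400290.
  ∫_0^1/3 (u')² dx = ∫_0^1/3 (16*x^6 - 16*x^5 + 52*x^4/9 - 8*x^3/9 + 4*x^2/81) dx. Term by term:
    ∫_0^1/3 16*x^6 dx = 16/15309;  ∫_0^1/3 -16*x^5 dx = -8/2187;  ∫_0^1/3 52*x^4/9 dx = 52/10935;
    ∫_0^1/3 -8*x^3/9 dx = -2/729;  ∫_0^1/3 4*x^2/81 dx = 4/6561.
  Sum: 16/15309 − 8/2187 + 52/10935 − 2/729 + 4/6561 = 2/229635.
∫_0^1/3 u² dx = 1/12400290, so ||u||_L² = sqrt(210)/51030.
∫_0^1/3 (u')² dx = 2/229635, so ||u'||_L² = sqrt(70)/2835.
Ratio ||u||_L² / ||u'||_L² = sqrt(3)/18.
Sharp Poincaré constant on H^1_0(0, 1/3) is C_P = L/π = 1/(3*π), achieved by sin(3*π·x).
A polynomial bump cannot attain the sharp Poincaré constant (only the first sine eigenfunction does), so the ratio is strictly less than C_P, consistent with ||u||_L² ≤ C_P ||u'||_L².


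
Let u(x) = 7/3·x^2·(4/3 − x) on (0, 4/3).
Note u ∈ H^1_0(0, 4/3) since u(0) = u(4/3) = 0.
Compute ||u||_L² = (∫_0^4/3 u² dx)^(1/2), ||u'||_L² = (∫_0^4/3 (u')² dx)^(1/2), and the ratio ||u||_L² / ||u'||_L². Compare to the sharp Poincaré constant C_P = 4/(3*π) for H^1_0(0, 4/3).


||u||_L² / ||u'||_L² = 2*sqrt(14)/21 < C_P = 4/(3*π).

u(x) = 7/3·x^2·(4/3 − x), so u'(x) = 7*x*(8 - 9*x)/9.
u(x) = 7/3·x^2·(4/3 − x) vanishes at x = 0 and x = 4/3, so u ∈ H^1_0(0, 4/3). Differentiate via the product rule and integrate the resulting polynomials term by term.
  ∫_0^4/3 u² dx = ∫_0^4/3 (49*x^6/9 - 392*x^5/27 + 784*x^4/81) dx. Term by term:
    ∫_0^4/3 49*x^6/9 dx = 114688/19683;  ∫_0^4/3 -392*x^5/27 dx = -802816/59049;  ∫_0^4/3 784*x^4/81 dx = 802816/98415.
  Sum: 114688/19683 − 802816/59049 + 802816/98415 = 114688/295245.
  ∫_0^4/3 (u')² dx = ∫_0^4/3 (49*x^4 - 784*x^3/9 + 3136*x^2/81) dx. Term by term:
    ∫_0^4/3 49*x^4 dx = 50176/1215;  ∫_0^4/3 -784*x^3/9 dx = -50176/729;  ∫_0^4/3 3136*x^2/81 dx = 200704/6561.
  Sum: 50176/1215 − 50176/729 + 200704/6561 = 100352/32805.
∫_0^4/3 u² dx = 114688/295245, so ||u||_L² = 128*sqrt(35)/1215.
∫_0^4/3 (u')² dx = 100352/32805, so ||u'||_L² = 224*sqrt(10)/405.
Ratio ||u||_L² / ||u'||_L² = 2*sqrt(14)/21.
Sharp Poincaré constant on H^1_0(0, 4/3) is C_P = L/π = 4/(3*π), achieved by sin(3*π/4·x).
A polynomial bump cannot attain the sharp Poincaré constant (only the first sine eigenfunction does), so the ratio is strictly less than C_P, consistent with ||u||_L² ≤ C_P ||u'||_L².


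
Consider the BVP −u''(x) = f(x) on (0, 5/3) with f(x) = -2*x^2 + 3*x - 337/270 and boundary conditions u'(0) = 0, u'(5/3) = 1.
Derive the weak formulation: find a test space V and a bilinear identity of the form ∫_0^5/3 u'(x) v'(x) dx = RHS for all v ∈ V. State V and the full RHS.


V = H^1(0, 5/3) (v unrestricted at boundary; u is determined up to an additive constant); weak form: ∫_0^5/3 u'v' dx = ∫_0^5/3 (-2*x^2 + 3*x - 337/270) v dx + v(5/3) for all v ∈ V.

Multiply both sides by a test function v and integrate from 0 to 5/3:
  ∫_0^5/3 −u''(x) v(x) dx = ∫_0^5/3 f(x) v(x) dx.
Integrate the LHS by parts once:
  ∫_0^5/3 −u'' v dx = −[u'(x) v(x)]_0^5/3 + ∫_0^5/3 u'(x) v'(x) dx.
Thus ∫_0^5/3 u'(x) v'(x) dx = ∫_0^5/3 f(x) v(x) dx + [u'(x) v(x)]_0^5/3.
Choose V so that boundary terms are either known or forced to vanish.
u has inhomogeneous Neumann u'(0) = 0, u'(5/3) = 1. [u' v]_0^5/3 = (1)·v(5/3) − (0)·v(0) = v(5/3). Take V = H^1(0, 5/3); boundary term becomes part of RHS.
Weak formulation: find u (satisfying any essential BC) such that ∫_0^5/3 u'(x) v'(x) dx = ∫_0^5/3 f v dx + v(5/3) for all v ∈ V (Neumann data are natural BCs: they enter the RHS as boundary terms).
Substituting f(x) = -2*x^2 + 3*x - 337/270, the right-hand side is ∫_0^5/3 (-2*x^2 + 3*x - 337/270) v dx + v(5/3).
Compatibility check (pure Neumann): taking v ≡ 1 ∈ V gives 0 = ∫_0^5/3 f dx + (1) − (0), i.e. ∫_0^5/3 f dx must equal u'(0) − u'(5/3) = -1. Indeed ∫_0^5/3 (-2*x^2 + 3*x - 337/270) dx = -1, so the data are compatible. The solution is then unique only up to an additive constant (fix it e.g. by requiring ∫_0^5/3 u dx = 0).


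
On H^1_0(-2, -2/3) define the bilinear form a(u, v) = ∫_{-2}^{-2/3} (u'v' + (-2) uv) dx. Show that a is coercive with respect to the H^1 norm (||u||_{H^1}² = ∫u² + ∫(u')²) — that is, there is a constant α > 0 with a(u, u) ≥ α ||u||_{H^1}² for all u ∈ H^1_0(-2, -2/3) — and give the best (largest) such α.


α = (-32 + 9*π^2)/(16 + 9*π^2)

Coercivity of a(·,·) on H^1_0(-2, -2/3) means a(u, u) ≥ α ||u||_{H^1}² for every u ∈ H^1_0.
The interval has length L = 4/3, and Poincaré/coercivity depend only on L. Here a(u, u) = ∫(u')² + (-2)·∫u².
Here c = -2 < 0 with |c| < (π/L)² = 9*π^2/16, so coercivity still holds. The condition a(u,u) ≥ α||u||_{H^1}² reads (1−α)∫(u')² ≥ (α−c)∫u². Any admissible α is ≤ 1 (rapidly oscillating u have ∫u²/∫(u')² → 0), and α = 1 would force 0 ≥ (1−c)∫u², impossible since c < 1; so 1−α > 0. By the sharp Poincaré inequality on H^1_0 of an interval of length L, ∫(u')² ≥ (π/L)²∫u² with equality for the first sine mode sin(π(x−x₀)/L) (x₀ the left endpoint), so the inequality holds for all u iff (1−α)(π/L)² ≥ α − c, i.e. α ≤ ((π/L)² + c)/((π/L)² + 1) = (1 + c(L/π)²)/(1 + (L/π)²). (Direct route, valid since c ≤ 0: Poincaré gives c∫u² ≥ c(L/π)²∫(u')², so a(u,u) ≥ (1 + c(L/π)²)∫(u')², while ||u||_{H^1}² ≤ (1 + (L/π)²)∫(u')²; dividing yields the same α.) With (π/L)² = 9*π^2/16 and c = -2, the largest admissible constant is α = ((π/L)² + c)/((π/L)² + 1).
Simplifying, α = (-32 + 9*π^2)/(16 + 9*π^2).


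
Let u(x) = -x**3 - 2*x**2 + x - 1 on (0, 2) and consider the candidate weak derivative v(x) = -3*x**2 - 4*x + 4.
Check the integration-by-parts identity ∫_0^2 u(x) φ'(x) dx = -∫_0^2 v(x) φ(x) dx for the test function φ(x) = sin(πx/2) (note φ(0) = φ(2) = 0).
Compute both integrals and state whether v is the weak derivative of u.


LHS = -96/π^3 + 36/π, RHS = -96/π^3 + 24/π. No, v is not the weak derivative of u.

u(x) = -x**3 - 2*x**2 + x - 1, classical derivative u'(x) = -3*x**2 - 4*x + 1.
φ(x) = sin(πx/2), so φ'(x) = π*cos(π*x/2)/2.
Note φ(0) = φ(2) = 0, so the boundary term u·φ vanishes.
LHS = ∫_0^2 u(x) φ'(x) dx = ∫_0^2 (-π*x^3*cos(π*x/2)/2 - π*x^2*cos(π*x/2) + π*x*cos(π*x/2)/2 - π*cos(π*x/2)/2) dx. Term by term:
  ∫_0^2 -π*cos(π*x/2)/2 dx = 0;  ∫_0^2 π*x*cos(π*x/2)/2 dx = -4/π;  ∫_0^2 -π*x^2*cos(π*x/2) dx = 16/π;
  ∫_0^2 -π*x^3*cos(π*x/2)/2 dx = -96/π^3 + 24/π.
Sum: 0 − 4/π + 16/π + -96/π^3 + 24/π = -96/π^3 + 36/π.
So LHS = -96/π^3 + 36/π.
∫_0^2 v(x) φ(x) dx = ∫_0^2 (-3*x^2*sin(π*x/2) - 4*x*sin(π*x/2) + 4*sin(π*x/2)) dx. Term by term:
  ∫_0^2 4*sin(π*x/2) dx = 16/π;  ∫_0^2 -4*x*sin(π*x/2) dx = -16/π;  ∫_0^2 -3*x^2*sin(π*x/2) dx = -24/π + 96/π^3.
Sum: 16/π − 16/π + -24/π + 96/π^3 = -24/π + 96/π^3.
So RHS = -∫_0^2 v(x) φ(x) dx = -96/π^3 + 24/π.
LHS − RHS = 12/π ≠ 0, so the identity fails.
(For a valid weak derivative the identity must hold for EVERY test function, in particular this one. The failure shows v is NOT the weak derivative of u.)
Correct weak derivative would be u'(x) = -3*x**2 - 4*x + 1.


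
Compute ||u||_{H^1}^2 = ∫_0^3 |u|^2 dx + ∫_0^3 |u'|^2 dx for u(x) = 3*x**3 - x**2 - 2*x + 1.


||u||_{H^1}^2 = 66099/14

The H^1 norm (squared) on an interval (0, L) is
  ||u||_{H^1}^2 = ∫_0^L u(x)^2 dx + ∫_0^L u'(x)^2 dx.
Compute u'(x) = 9*x**2 - 2*x - 2.
Then u(x)^2 = 9*x**6 - 6*x**5 - 11*x**4 + 10*x**3 + 2*x**2 - 4*x + 1 and u'(x)^2 = 81*x**4 - 36*x**3 - 32*x**2 + 8*x + 4.
Integrate each monomial from 0 to 3 using ∫_0^3 c·x^n dx = c·3^(n+1)/(n+1):
  ∫_0^3 u(x)^2 dx = ∫_0^3 (9*x^6 - 6*x^5 - 11*x^4 + 10*x^3 + 2*x^2 - 4*x + 1) dx. Term by term:
    ∫_0^3 9*x^6 dx = 19683/7;  ∫_0^3 -6*x^5 dx = -729;  ∫_0^3 -11*x^4 dx = -2673/5;
    ∫_0^3 10*x^3 dx = 405/2;  ∫_0^3 2*x^2 dx = 18;  ∫_0^3 -4*x dx = -18;
    ∫_0^3 1 dx = 3.
  Sum: 19683/7 − 729 − 2673/5 + 405/2 + 18 − 18 + 3 = 122763/70.
  ∫_0^3 u'(x)^2 dx = ∫_0^3 (81*x^4 - 36*x^3 - 32*x^2 + 8*x + 4) dx. Term by term:
    ∫_0^3 81*x^4 dx = 19683/5;  ∫_0^3 -36*x^3 dx = -729;  ∫_0^3 -32*x^2 dx = -288;
    ∫_0^3 8*x dx = 36;  ∫_0^3 4 dx = 12.
  Sum: 19683/5 − 729 − 288 + 36 + 12 = 14838/5.
Adding: ||u||_{H^1}^2 = 122763/70 + 14838/5 = 66099/14.


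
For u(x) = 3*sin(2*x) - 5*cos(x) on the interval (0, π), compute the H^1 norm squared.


||u||_{H^1(0,π)}^2 = -80 + 95*π/2

u'(x) = 5*sin(x) + 6*cos(2*x).
Expand u² and (u')² and integrate term by term on (0, π), using: for integers n ≥ 1, ∫_0^π sin²(nx) dx = ∫_0^π cos²(nx) dx = π/2; for n ≠ n', ∫_0^π sin(nx)sin(n'x) dx = ∫_0^π cos(nx)cos(n'x) dx = 0; and by product-to-sum, ∫_0^π sin(nx)cos(n'x) dx = ½∫_0^π [sin((n+n')x) + sin((n−n')x)] dx, which is 0 when n+n' is even and 2n/(n²−n'²) when n+n' is odd (it need not vanish on (0, π)).
  u² squared terms: (-5)²·∫cos(x)² dx = 25·π/2 = 25*π/2;  (3)²·∫sin(2x)² dx = 9·π/2 = 9*π/2.
  u² cross terms: 2·(-5)·(3)·∫cos(x)·sin(2x) dx = -30·(4/3) = -40.
  So ∫_0^π u² dx = 25*π/2 + 9*π/2 − 40 = -40 + 17*π.
  (u')² squared terms: (5)²·∫sin(x)² dx = 25·π/2 = 25*π/2;  (6)²·∫cos(2x)² dx = 36·π/2 = 18*π.
  (u')² cross terms: 2·(5)·(6)·∫sin(x)·cos(2x) dx = 60·(-2/3) = -40.
  So ∫_0^π (u')² dx = 25*π/2 + 18*π − 40 = -40 + 61*π/2.
||u||_{H^1}^2 = (-40 + 17*π) + (-40 + 61*π/2) = -80 + 95*π/2.


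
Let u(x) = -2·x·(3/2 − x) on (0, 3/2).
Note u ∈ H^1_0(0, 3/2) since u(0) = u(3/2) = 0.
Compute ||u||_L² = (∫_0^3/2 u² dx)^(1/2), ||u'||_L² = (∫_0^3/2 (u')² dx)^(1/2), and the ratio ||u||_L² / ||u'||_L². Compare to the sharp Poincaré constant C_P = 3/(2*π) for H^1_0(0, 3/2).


||u||_L² / ||u'||_L² = 3*sqrt(10)/20 < C_P = 3/(2*π).

u(x) = -2·x·(3/2 − x), so u'(x) = 4*x - 3.
u(x) = -2·x·(3/2 − x) vanishes at x = 0 and x = 3/2, so u ∈ H^1_0(0, 3/2). Differentiate via the product rule and integrate the resulting polynomials term by term.
  ∫_0^3/2 u² dx = ∫_0^3/2 (4*x^4 - 12*x^3 + 9*x^2) dx. Term by term:
    ∫_0^3/2 4*x^4 dx = 243/40;  ∫_0^3/2 -12*x^3 dx = -243/16;  ∫_0^3/2 9*x^2 dx = 81/8.
  Sum: 243/40 − 243/16 + 81/8 = 81/80.
  ∫_0^3/2 (u')² dx = ∫_0^3/2 (16*x^2 - 24*x + 9) dx. Term by term:
    ∫_0^3/2 16*x^2 dx = 18;  ∫_0^3/2 -24*x dx = -27;  ∫_0^3/2 9 dx = 27/2.
  Sum: 18 − 27 + 27/2 = 9/2.
∫_0^3/2 u² dx = 81/80, so ||u||_L² = 9*sqrt(5)/20.
∫_0^3/2 (u')² dx = 9/2, so ||u'||_L² = 3*sqrt(2)/2.
Ratio ||u||_L² / ||u'||_L² = 3*sqrt(10)/20.
Sharp Poincaré constant on H^1_0(0, 3/2) is C_P = L/π = 3/(2*π), achieved by sin(2*π/3·x).
A polynomial bump cannot attain the sharp Poincaré constant (only the first sine eigenfunction does), so the ratio is strictly less than C_P, consistent with ||u||_L² ≤ C_P ||u'||_L².


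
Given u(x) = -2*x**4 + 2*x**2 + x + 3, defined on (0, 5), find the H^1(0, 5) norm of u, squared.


||u||_{H^1}^2 = 12934775/9

The H^1 norm (squared) on an interval (0, L) is
  ||u||_{H^1}^2 = ∫_0^L u(x)^2 dx + ∫_0^L u'(x)^2 dx.
Compute u'(x) = -8*x**3 + 4*x + 1.
Then u(x)^2 = 4*x**8 - 8*x**6 - 4*x**5 - 8*x**4 + 4*x**3 + 13*x**2 + 6*x + 9 and u'(x)^2 = 64*x**6 - 64*x**4 - 16*x**3 + 16*x**2 + 8*x + 1.
Integrate each monomial from 0 to 5 using ∫_0^5 c·x^n dx = c·5^(n+1)/(n+1):
  ∫_0^5 u(x)^2 dx = ∫_0^5 (4*x^8 - 8*x^6 - 4*x^5 - 8*x^4 + 4*x^3 + 13*x^2 + 6*x + 9) dx. Term by term:
    ∫_0^5 4*x^8 dx = 7812500/9;  ∫_0^5 -8*x^6 dx = -625000/7;  ∫_0^5 -4*x^5 dx = -31250/3;
    ∫_0^5 -8*x^4 dx = -5000;  ∫_0^5 4*x^3 dx = 625;  ∫_0^5 13*x^2 dx = 1625/3;
    ∫_0^5 6*x dx = 75;  ∫_0^5 9 dx = 45.
  Sum: 7812500/9 − 625000/7 − 31250/3 − 5000 + 625 + 1625/3 + 75 + 45 = 48172310/63.
  ∫_0^5 u'(x)^2 dx = ∫_0^5 (64*x^6 - 64*x^4 - 16*x^3 + 16*x^2 + 8*x + 1) dx. Term by term:
    ∫_0^5 64*x^6 dx = 5000000/7;  ∫_0^5 -64*x^4 dx = -40000;  ∫_0^5 -16*x^3 dx = -2500;
    ∫_0^5 16*x^2 dx = 2000/3;  ∫_0^5 8*x dx = 100;  ∫_0^5 1 dx = 5.
  Sum: 5000000/7 − 40000 − 2500 + 2000/3 + 100 + 5 = 14123705/21.
Adding: ||u||_{H^1}^2 = 48172310/63 + 14123705/21 = 12934775/9.


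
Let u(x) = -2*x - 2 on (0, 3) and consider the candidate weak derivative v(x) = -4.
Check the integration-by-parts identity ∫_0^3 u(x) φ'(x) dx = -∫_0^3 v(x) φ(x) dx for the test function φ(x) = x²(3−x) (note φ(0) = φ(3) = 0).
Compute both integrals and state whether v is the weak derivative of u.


LHS = 27/2, RHS = 27. No, v is not the weak derivative of u.

u(x) = -2*x - 2, classical derivative u'(x) = -2.
φ(x) = x²(3−x), so φ'(x) = 3*x*(2 - x).
Note φ(0) = φ(3) = 0, so the boundary term u·φ vanishes.
LHS = ∫_0^3 u(x) φ'(x) dx = ∫_0^3 (6*x^3 - 6*x^2 - 12*x) dx. Term by term:
  ∫_0^3 6*x^3 dx = 243/2;  ∫_0^3 -6*x^2 dx = -54;  ∫_0^3 -12*x dx = -54.
Sum: 243/2 − 54 − 54 = 27/2.
So LHS = 27/2.
∫_0^3 v(x) φ(x) dx = ∫_0^3 (4*x^3 - 12*x^2) dx. Term by term:
  ∫_0^3 4*x^3 dx = 81;  ∫_0^3 -12*x^2 dx = -108.
Sum: 81 − 108 = -27.
So RHS = -∫_0^3 v(x) φ(x) dx = 27.
LHS − RHS = -27/2 ≠ 0, so the identity fails.
(For a valid weak derivative the identity must hold for EVERY test function, in particular this one. The failure shows v is NOT the weak derivative of u.)
Correct weak derivative would be u'(x) = -2.


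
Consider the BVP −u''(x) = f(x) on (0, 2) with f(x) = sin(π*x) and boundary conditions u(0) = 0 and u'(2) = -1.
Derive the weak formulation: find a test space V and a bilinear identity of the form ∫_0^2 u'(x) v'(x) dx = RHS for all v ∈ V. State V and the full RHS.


V = {v ∈ H^1(0, 2) : v(0) = 0} (test functions vanish at x = 0 where u is specified); weak form: ∫_0^2 u'v' dx = ∫_0^2 (sin(π*x)) v dx − v(2) for all v ∈ V.

Multiply both sides by a test function v and integrate from 0 to 2:
  ∫_0^2 −u''(x) v(x) dx = ∫_0^2 f(x) v(x) dx.
Integrate the LHS by parts once:
  ∫_0^2 −u'' v dx = −[u'(x) v(x)]_0^2 + ∫_0^2 u'(x) v'(x) dx.
Thus ∫_0^2 u'(x) v'(x) dx = ∫_0^2 f(x) v(x) dx + [u'(x) v(x)]_0^2.
Choose V so that boundary terms are either known or forced to vanish.
Mixed BC: u(0) = 0 (Dirichlet) and u'(2) = -1 (Neumann). Define V = {v ∈ H^1(0, 2) : v(0) = 0}. Then [u' v]_0^2 = u'(2)·v(2) − u'(0)·0 = − v(2).
Weak formulation: find u (satisfying any essential BC) such that ∫_0^2 u'(x) v'(x) dx = ∫_0^2 f v dx − v(2) for all v ∈ V (Dirichlet at 0 absorbed into V; Neumann datum at x = 2 contributes the boundary term).
Substituting f(x) = sin(π*x), the right-hand side is ∫_0^2 (sin(π*x)) v dx − v(2).


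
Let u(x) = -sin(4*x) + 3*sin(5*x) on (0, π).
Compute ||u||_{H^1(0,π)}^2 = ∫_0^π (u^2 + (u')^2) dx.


||u||_{H^1(0,π)}^2 = 251*π/2

u'(x) = -4*cos(4*x) + 15*cos(5*x).
Expand u² and (u')² and integrate term by term on (0, π), using: for integers n ≥ 1, ∫_0^π sin²(nx) dx = ∫_0^π cos²(nx) dx = π/2; for n ≠ n', ∫_0^π sin(nx)sin(n'x) dx = ∫_0^π cos(nx)cos(n'x) dx = 0; and by product-to-sum, ∫_0^π sin(nx)cos(n'x) dx = ½∫_0^π [sin((n+n')x) + sin((n−n')x)] dx, which is 0 when n+n' is even and 2n/(n²−n'²) when n+n' is odd (it need not vanish on (0, π)).
  u² squared terms: (-1)²·∫sin(4x)² dx = 1·π/2 = π/2;  (3)²·∫sin(5x)² dx = 9·π/2 = 9*π/2.
  u² cross terms: 2·(-1)·(3)·∫sin(4x)·sin(5x) dx = -6·(0) = 0.
  So ∫_0^π u² dx = π/2 + 9*π/2 + 0 = 5*π.
  (u')² squared terms: (-4)²·∫cos(4x)² dx = 16·π/2 = 8*π;  (15)²·∫cos(5x)² dx = 225·π/2 = 225*π/2.
  (u')² cross terms: 2·(-4)·(15)·∫cos(4x)·cos(5x) dx = -120·(0) = 0.
  So ∫_0^π (u')² dx = 8*π + 225*π/2 + 0 = 241*π/2.
||u||_{H^1}^2 = (5*π) + (241*π/2) = 251*π/2.


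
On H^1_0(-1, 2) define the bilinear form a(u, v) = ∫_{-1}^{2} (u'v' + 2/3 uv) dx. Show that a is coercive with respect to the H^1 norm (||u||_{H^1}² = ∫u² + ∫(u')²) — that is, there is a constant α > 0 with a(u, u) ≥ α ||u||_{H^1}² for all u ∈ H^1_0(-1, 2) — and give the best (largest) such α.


α = (6 + π^2)/(9 + π^2)

Coercivity of a(·,·) on H^1_0(-1, 2) means a(u, u) ≥ α ||u||_{H^1}² for every u ∈ H^1_0.
The interval has length L = 3, and Poincaré/coercivity depend only on L. Here a(u, u) = ∫(u')² + (2/3)·∫u².
Here 0 < c = 2/3 < 1. The condition a(u,u) ≥ α||u||_{H^1}² reads (1−α)∫(u')² ≥ (α−c)∫u². Any admissible α is ≤ 1 (rapidly oscillating u have ∫u²/∫(u')² → 0), and α = 1 would force 0 ≥ (1−c)∫u², impossible since c < 1; so 1−α > 0. By the sharp Poincaré inequality on H^1_0 of an interval of length L, ∫(u')² ≥ (π/L)²∫u² with equality for the first sine mode sin(π(x−x₀)/L) (x₀ the left endpoint), so the inequality holds for all u iff (1−α)(π/L)² ≥ α − c, i.e. α ≤ ((π/L)² + c)/((π/L)² + 1) = (1 + c(L/π)²)/(1 + (L/π)²). With (π/L)² = π^2/9 and c = 2/3, the largest admissible constant is α = ((π/L)² + c)/((π/L)² + 1).
Simplifying, α = (6 + π^2)/(9 + π^2).


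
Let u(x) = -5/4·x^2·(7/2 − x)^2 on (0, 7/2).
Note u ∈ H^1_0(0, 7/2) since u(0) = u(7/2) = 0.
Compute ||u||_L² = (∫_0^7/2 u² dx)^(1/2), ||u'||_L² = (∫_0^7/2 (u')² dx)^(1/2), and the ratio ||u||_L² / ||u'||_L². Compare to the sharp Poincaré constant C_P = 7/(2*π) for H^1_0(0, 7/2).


||u||_L² / ||u'||_L² = 7*sqrt(3)/12 < C_P = 7/(2*π).

u(x) = -5/4·x^2·(7/2 − x)^2, so u'(x) = 5*x*(-8*x^2 + 42*x - 49)/8.
u(x) = -5/4·x^2·(7/2 − x)^2 vanishes at x = 0 and x = 7/2, so u ∈ H^1_0(0, 7/2). Differentiate via the product rule and integrate the resulting polynomials term by term.
  ∫_0^7/2 u² dx = ∫_0^7/2 (25*x^8/16 - 175*x^7/8 + 3675*x^6/32 - 8575*x^5/32 + 60025*x^4/256) dx. Term by term:
    ∫_0^7/2 25*x^8/16 dx = 1008840175/73728;  ∫_0^7/2 -175*x^7/8 dx = -1008840175/16384;  ∫_0^7/2 3675*x^6/32 dx = 432360075/4096;
    ∫_0^7/2 -8575*x^5/32 dx = -1008840175/12288;  ∫_0^7/2 60025*x^4/256 dx = 201768035/8192.
  Sum: 1008840175/73728 − 1008840175/16384 + 432360075/4096 − 1008840175/12288 + 201768035/8192 = 28824005/147456.
  ∫_0^7/2 (u')² dx = ∫_0^7/2 (25*x^6 - 525*x^5/2 + 15925*x^4/16 - 25725*x^3/16 + 60025*x^2/64) dx. Term by term:
    ∫_0^7/2 25*x^6 dx = 2941225/128;  ∫_0^7/2 -525*x^5/2 dx = -20588575/256;  ∫_0^7/2 15925*x^4/16 dx = 53530295/512;
    ∫_0^7/2 -25725*x^3/16 dx = -61765725/1024;  ∫_0^7/2 60025*x^2/64 dx = 20588575/1536.
  Sum: 2941225/128 − 20588575/256 + 53530295/512 − 61765725/1024 + 20588575/1536 = 588245/3072.
∫_0^7/2 u² dx = 28824005/147456, so ||u||_L² = 2401*sqrt(5)/384.
∫_0^7/2 (u')² dx = 588245/3072, so ||u'||_L² = 343*sqrt(15)/96.
Ratio ||u||_L² / ||u'||_L² = 7*sqrt(3)/12.
Sharp Poincaré constant on H^1_0(0, 7/2) is C_P = L/π = 7/(2*π), achieved by sin(2*π/7·x).
A polynomial bump cannot attain the sharp Poincaré constant (only the first sine eigenfunction does), so the ratio is strictly less than C_P, consistent with ||u||_L² ≤ C_P ||u'||_L².


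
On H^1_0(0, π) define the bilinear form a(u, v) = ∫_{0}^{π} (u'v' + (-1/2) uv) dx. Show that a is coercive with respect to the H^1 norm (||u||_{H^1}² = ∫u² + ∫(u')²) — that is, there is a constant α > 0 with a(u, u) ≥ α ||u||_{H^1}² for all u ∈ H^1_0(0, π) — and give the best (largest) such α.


α = 1/4

Coercivity of a(·,·) on H^1_0(0, π) means a(u, u) ≥ α ||u||_{H^1}² for every u ∈ H^1_0.
The interval has length L = π, and Poincaré/coercivity depend only on L. Here a(u, u) = ∫(u')² + (-1/2)·∫u².
Here c = -1/2 < 0 with |c| < (π/L)² = 1, so coercivity still holds. The condition a(u,u) ≥ α||u||_{H^1}² reads (1−α)∫(u')² ≥ (α−c)∫u². Any admissible α is ≤ 1 (rapidly oscillating u have ∫u²/∫(u')² → 0), and α = 1 would force 0 ≥ (1−c)∫u², impossible since c < 1; so 1−α > 0. By the sharp Poincaré inequality on H^1_0 of an interval of length L, ∫(u')² ≥ (π/L)²∫u² with equality for the first sine mode sin(π(x−x₀)/L) (x₀ the left endpoint), so the inequality holds for all u iff (1−α)(π/L)² ≥ α − c, i.e. α ≤ ((π/L)² + c)/((π/L)² + 1) = (1 + c(L/π)²)/(1 + (L/π)²). (Direct route, valid since c ≤ 0: Poincaré gives c∫u² ≥ c(L/π)²∫(u')², so a(u,u) ≥ (1 + c(L/π)²)∫(u')², while ||u||_{H^1}² ≤ (1 + (L/π)²)∫(u')²; dividing yields the same α.) With (π/L)² = 1 and c = -1/2, the largest admissible constant is α = ((π/L)² + c)/((π/L)² + 1).
Simplifying, α = 1/4.


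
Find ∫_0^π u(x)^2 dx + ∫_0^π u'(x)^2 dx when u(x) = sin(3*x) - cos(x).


||u||_{H^1(0,π)}^2 = 6*π

u'(x) = sin(x) + 3*cos(3*x).
Expand u² and (u')² and integrate term by term on (0, π), using: for integers n ≥ 1, ∫_0^π sin²(nx) dx = ∫_0^π cos²(nx) dx = π/2; for n ≠ n', ∫_0^π sin(nx)sin(n'x) dx = ∫_0^π cos(nx)cos(n'x) dx = 0; and by product-to-sum, ∫_0^π sin(nx)cos(n'x) dx = ½∫_0^π [sin((n+n')x) + sin((n−n')x)] dx, which is 0 when n+n' is even and 2n/(n²−n'²) when n+n' is odd (it need not vanish on (0, π)).
  u² squared terms: (-1)²·∫cos(x)² dx = 1·π/2 = π/2;  (1)²·∫sin(3x)² dx = 1·π/2 = π/2.
  u² cross terms: 2·(-1)·(1)·∫cos(x)·sin(3x) dx = -2·(0) = 0.
  So ∫_0^π u² dx = π/2 + π/2 + 0 = π.
  (u')² squared terms: (3)²·∫cos(3x)² dx = 9·π/2 = 9*π/2;  (1)²·∫sin(x)² dx = 1·π/2 = π/2.
  (u')² cross terms: 2·(3)·(1)·∫cos(3x)·sin(x) dx = 6·(0) = 0.
  So ∫_0^π (u')² dx = 9*π/2 + π/2 + 0 = 5*π.
||u||_{H^1}^2 = (π) + (5*π) = 6*π.


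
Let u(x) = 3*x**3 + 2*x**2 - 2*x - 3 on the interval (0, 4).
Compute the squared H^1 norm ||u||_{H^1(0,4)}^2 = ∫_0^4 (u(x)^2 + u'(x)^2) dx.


||u||_{H^1}^2 = 4890292/105

The H^1 norm (squared) on an interval (0, L) is
  ||u||_{H^1}^2 = ∫_0^L u(x)^2 dx + ∫_0^L u'(x)^2 dx.
Compute u'(x) = 9*x**2 + 4*x - 2.
Then u(x)^2 = 9*x**6 + 12*x**5 - 8*x**4 - 26*x**3 - 8*x**2 + 12*x + 9 and u'(x)^2 = 81*x**4 + 72*x**3 - 20*x**2 - 16*x + 4.
Integrate each monomial from 0 to 4 using ∫_0^4 c·x^n dx = c·4^(n+1)/(n+1):
  ∫_0^4 u(x)^2 dx = ∫_0^4 (9*x^6 + 12*x^5 - 8*x^4 - 26*x^3 - 8*x^2 + 12*x + 9) dx. Term by term:
    ∫_0^4 9*x^6 dx = 147456/7;  ∫_0^4 12*x^5 dx = 8192;  ∫_0^4 -8*x^4 dx = -8192/5;
    ∫_0^4 -26*x^3 dx = -1664;  ∫_0^4 -8*x^2 dx = -512/3;  ∫_0^4 12*x dx = 96;
    ∫_0^4 9 dx = 36.
  Sum: 147456/7 + 8192 − 8192/5 − 1664 − 512/3 + 96 + 36 = 2721188/105.
  ∫_0^4 u'(x)^2 dx = ∫_0^4 (81*x^4 + 72*x^3 - 20*x^2 - 16*x + 4) dx. Term by term:
    ∫_0^4 81*x^4 dx = 82944/5;  ∫_0^4 72*x^3 dx = 4608;  ∫_0^4 -20*x^2 dx = -1280/3;
    ∫_0^4 -16*x dx = -128;  ∫_0^4 4 dx = 16.
  Sum: 82944/5 + 4608 − 1280/3 − 128 + 16 = 309872/15.
Adding: ||u||_{H^1}^2 = 2721188/105 + 309872/15 = 4890292/105.


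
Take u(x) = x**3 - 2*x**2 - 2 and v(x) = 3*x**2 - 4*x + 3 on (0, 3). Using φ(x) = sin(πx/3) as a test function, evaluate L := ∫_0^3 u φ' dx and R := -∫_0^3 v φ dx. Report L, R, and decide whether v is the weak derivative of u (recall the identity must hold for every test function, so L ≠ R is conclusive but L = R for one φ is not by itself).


LHS = -45/π + 324/π^3, RHS = -63/π + 324/π^3. No, v is not the weak derivative of u.

u(x) = x**3 - 2*x**2 - 2, classical derivative u'(x) = 3*x**2 - 4*x.
φ(x) = sin(πx/3), so φ'(x) = π*cos(π*x/3)/3.
Note φ(0) = φ(3) = 0, so the boundary term u·φ vanishes.
LHS = ∫_0^3 u(x) φ'(x) dx = ∫_0^3 (π*x^3*cos(π*x/3)/3 - 2*π*x^2*cos(π*x/3)/3 - 2*π*cos(π*x/3)/3) dx. Term by term:
  ∫_0^3 -2*π*cos(π*x/3)/3 dx = 0;  ∫_0^3 -2*π*x^2*cos(π*x/3)/3 dx = 36/π;  ∫_0^3 π*x^3*cos(π*x/3)/3 dx = -81/π + 324/π^3.
Sum: 0 + 36/π + -81/π + 324/π^3 = -45/π + 324/π^3.
So LHS = -45/π + 324/π^3.
∫_0^3 v(x) φ(x) dx = ∫_0^3 (3*x^2*sin(π*x/3) - 4*x*sin(π*x/3) + 3*sin(π*x/3)) dx. Term by term:
  ∫_0^3 3*sin(π*x/3) dx = 18/π;  ∫_0^3 -4*x*sin(π*x/3) dx = -36/π;  ∫_0^3 3*x^2*sin(π*x/3) dx = -324/π^3 + 81/π.
Sum: 18/π − 36/π + -324/π^3 + 81/π = -324/π^3 + 63/π.
So RHS = -∫_0^3 v(x) φ(x) dx = -63/π + 324/π^3.
LHS − RHS = 18/π ≠ 0, so the identity fails.
(For a valid weak derivative the identity must hold for EVERY test function, in particular this one. The failure shows v is NOT the weak derivative of u.)
Correct weak derivative would be u'(x) = 3*x**2 - 4*x.


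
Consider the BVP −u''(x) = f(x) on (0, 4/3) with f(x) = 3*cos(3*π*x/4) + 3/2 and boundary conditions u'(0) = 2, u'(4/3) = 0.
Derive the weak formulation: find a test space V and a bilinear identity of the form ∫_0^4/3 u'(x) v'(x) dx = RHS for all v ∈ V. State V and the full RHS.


V = H^1(0, 4/3) (v unrestricted at boundary; u is determined up to an additive constant); weak form: ∫_0^4/3 u'v' dx = ∫_0^4/3 (3*cos(3*π*x/4) + 3/2) v dx − 2·v(0) for all v ∈ V.

Multiply both sides by a test function v and integrate from 0 to 4/3:
  ∫_0^4/3 −u''(x) v(x) dx = ∫_0^4/3 f(x) v(x) dx.
Integrate the LHS by parts once:
  ∫_0^4/3 −u'' v dx = −[u'(x) v(x)]_0^4/3 + ∫_0^4/3 u'(x) v'(x) dx.
Thus ∫_0^4/3 u'(x) v'(x) dx = ∫_0^4/3 f(x) v(x) dx + [u'(x) v(x)]_0^4/3.
Choose V so that boundary terms are either known or forced to vanish.
u has inhomogeneous Neumann u'(0) = 2, u'(4/3) = 0. [u' v]_0^4/3 = (0)·v(4/3) − (2)·v(0) = − 2·v(0). Take V = H^1(0, 4/3); boundary term becomes part of RHS.
Weak formulation: find u (satisfying any essential BC) such that ∫_0^4/3 u'(x) v'(x) dx = ∫_0^4/3 f v dx − 2·v(0) for all v ∈ V (Neumann data are natural BCs: they enter the RHS as boundary terms).
Substituting f(x) = 3*cos(3*π*x/4) + 3/2, the right-hand side is ∫_0^4/3 (3*cos(3*π*x/4) + 3/2) v dx − 2·v(0).
Compatibility check (pure Neumann): taking v ≡ 1 ∈ V gives 0 = ∫_0^4/3 f dx + (0) − (2), i.e. ∫_0^4/3 f dx must equal u'(0) − u'(4/3) = 2. Indeed ∫_0^4/3 (3*cos(3*π*x/4) + 3/2) dx = 2, so the data are compatible. The solution is then unique only up to an additive constant (fix it e.g. by requiring ∫_0^4/3 u dx = 0).


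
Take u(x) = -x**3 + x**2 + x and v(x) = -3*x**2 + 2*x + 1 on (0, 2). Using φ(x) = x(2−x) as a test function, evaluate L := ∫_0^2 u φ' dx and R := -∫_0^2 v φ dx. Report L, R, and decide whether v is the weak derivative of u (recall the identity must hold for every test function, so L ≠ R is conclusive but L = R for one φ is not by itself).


LHS = 4/5, RHS = 4/5. Yes, v = u' weakly.

u(x) = -x**3 + x**2 + x, classical derivative u'(x) = -3*x**2 + 2*x + 1.
φ(x) = x(2−x), so φ'(x) = 2 - 2*x.
Note φ(0) = φ(2) = 0, so the boundary term u·φ vanishes.
LHS = ∫_0^2 u(x) φ'(x) dx = ∫_0^2 (2*x^4 - 4*x^3 + 2*x) dx. Term by term:
  ∫_0^2 2*x^4 dx = 64/5;  ∫_0^2 -4*x^3 dx = -16;  ∫_0^2 2*x dx = 4.
Sum: 64/5 − 16 + 4 = 4/5.
So LHS = 4/5.
∫_0^2 v(x) φ(x) dx = ∫_0^2 (3*x^4 - 8*x^3 + 3*x^2 + 2*x) dx. Term by term:
  ∫_0^2 3*x^4 dx = 96/5;  ∫_0^2 -8*x^3 dx = -32;  ∫_0^2 3*x^2 dx = 8;
  ∫_0^2 2*x dx = 4.
Sum: 96/5 − 32 + 8 + 4 = -4/5.
So RHS = -∫_0^2 v(x) φ(x) dx = 4/5.
LHS = RHS, so the identity holds for this test φ.
Moreover u is smooth here and v(x) = u'(x) = -3*x**2 + 2*x + 1 pointwise, so the identity holds for every test function. Hence v is the weak derivative of u.


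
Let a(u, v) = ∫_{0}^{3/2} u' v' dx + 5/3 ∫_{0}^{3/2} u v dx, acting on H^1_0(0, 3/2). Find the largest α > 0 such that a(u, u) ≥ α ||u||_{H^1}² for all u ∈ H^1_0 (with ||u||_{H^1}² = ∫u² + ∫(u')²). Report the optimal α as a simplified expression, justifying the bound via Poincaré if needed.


α = 1

Coercivity of a(·,·) on H^1_0(0, 3/2) means a(u, u) ≥ α ||u||_{H^1}² for every u ∈ H^1_0.
The interval has length L = 3/2, and Poincaré/coercivity depend only on L. Here a(u, u) = ∫(u')² + (5/3)·∫u².
Here c = 5/3 ≥ 1, so a(u,u) = ∫(u')² + c∫u² ≥ ∫(u')² + ∫u² = ||u||_{H^1}², i.e. α = 1 works. No larger α is possible: a(u,u) ≥ α||u||_{H^1}² means (1−α)∫(u')² ≥ (α−c)∫u², and for the modes u_n = sin(nπ(x−x₀)/L) (x₀ the left endpoint) one has ∫u_n²/∫(u_n')² = (L/(nπ))² → 0, so a(u_n,u_n)/||u_n||_{H^1}² → 1. Hence the optimal constant is α = 1.
Therefore α = 1.


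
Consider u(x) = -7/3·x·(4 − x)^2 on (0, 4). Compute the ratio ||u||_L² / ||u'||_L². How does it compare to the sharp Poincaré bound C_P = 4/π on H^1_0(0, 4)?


||u||_L² / ||u'||_L² = 2*sqrt(14)/7 < C_P = 4/π.

u(x) = -7/3·x·(4 − x)^2, so u'(x) = -7*x^2 + 112*x/3 - 112/3.
u(x) = -7/3·x·(4 − x)^2 vanishes at x = 0 and x = 4, so u ∈ H^1_0(0, 4). Differentiate via the product rule and integrate the resulting polynomials term by term.
  ∫_0^4 u² dx = ∫_0^4 (49*x^6/9 - 784*x^5/9 + 1568*x^4/3 - 12544*x^3/9 + 12544*x^2/9) dx. Term by term:
    ∫_0^4 49*x^6/9 dx = 114688/9;  ∫_0^4 -784*x^5/9 dx = -1605632/27;  ∫_0^4 1568*x^4/3 dx = 1605632/15;
    ∫_0^4 -12544*x^3/9 dx = -802816/9;  ∫_0^4 12544*x^2/9 dx = 802816/27.
  Sum: 114688/9 − 1605632/27 + 1605632/15 − 802816/9 + 802816/27 = 114688/135.
  ∫_0^4 (u')² dx = ∫_0^4 (49*x^4 - 1568*x^3/3 + 17248*x^2/9 - 25088*x/9 + 12544/9) dx. Term by term:
    ∫_0^4 49*x^4 dx = 50176/5;  ∫_0^4 -1568*x^3/3 dx = -100352/3;  ∫_0^4 17248*x^2/9 dx = 1103872/27;
    ∫_0^4 -25088*x/9 dx = -200704/9;  ∫_0^4 12544/9 dx = 50176/9.
  Sum: 50176/5 − 100352/3 + 1103872/27 − 200704/9 + 50176/9 = 100352/135.
∫_0^4 u² dx = 114688/135, so ||u||_L² = 128*sqrt(105)/45.
∫_0^4 (u')² dx = 100352/135, so ||u'||_L² = 224*sqrt(30)/45.
Ratio ||u||_L² / ||u'||_L² = 2*sqrt(14)/7.
Sharp Poincaré constant on H^1_0(0, 4) is C_P = L/π = 4/π, achieved by sin(π/4·x).
A polynomial bump cannot attain the sharp Poincaré constant (only the first sine eigenfunction does), so the ratio is strictly less than C_P, consistent with ||u||_L² ≤ C_P ||u'||_L².


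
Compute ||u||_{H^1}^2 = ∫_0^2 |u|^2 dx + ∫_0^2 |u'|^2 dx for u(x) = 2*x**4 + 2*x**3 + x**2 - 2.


||u||_{H^1}^2 = 1048696/315

The H^1 norm (squared) on an interval (0, L) is
  ||u||_{H^1}^2 = ∫_0^L u(x)^2 dx + ∫_0^L u'(x)^2 dx.
Compute u'(x) = 8*x**3 + 6*x**2 + 2*x.
Then u(x)^2 = 4*x**8 + 8*x**7 + 8*x**6 + 4*x**5 - 7*x**4 - 8*x**3 - 4*x**2 + 4 and u'(x)^2 = 64*x**6 + 96*x**5 + 68*x**4 + 24*x**3 + 4*x**2.
Integrate each monomial from 0 to 2 using ∫_0^2 c·x^n dx = c·2^(n+1)/(n+1):
  ∫_0^2 u(x)^2 dx = ∫_0^2 (4*x^8 + 8*x^7 + 8*x^6 + 4*x^5 - 7*x^4 - 8*x^3 - 4*x^2 + 4) dx. Term by term:
    ∫_0^2 4*x^8 dx = 2048/9;  ∫_0^2 8*x^7 dx = 256;  ∫_0^2 8*x^6 dx = 1024/7;
    ∫_0^2 4*x^5 dx = 128/3;  ∫_0^2 -7*x^4 dx = -224/5;  ∫_0^2 -8*x^3 dx = -32;
    ∫_0^2 -4*x^2 dx = -32/3;  ∫_0^2 4 dx = 8.
  Sum: 2048/9 + 256 + 1024/7 + 128/3 − 224/5 − 32 − 32/3 + 8 = 186808/315.
  ∫_0^2 u'(x)^2 dx = ∫_0^2 (64*x^6 + 96*x^5 + 68*x^4 + 24*x^3 + 4*x^2) dx. Term by term:
    ∫_0^2 64*x^6 dx = 8192/7;  ∫_0^2 96*x^5 dx = 1024;  ∫_0^2 68*x^4 dx = 2176/5;
    ∫_0^2 24*x^3 dx = 96;  ∫_0^2 4*x^2 dx = 32/3.
  Sum: 8192/7 + 1024 + 2176/5 + 96 + 32/3 = 287296/105.
Adding: ||u||_{H^1}^2 = 186808/315 + 287296/105 = 1048696/315.


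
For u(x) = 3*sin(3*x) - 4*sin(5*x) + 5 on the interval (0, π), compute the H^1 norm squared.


||u||_{H^1(0,π)}^2 = 4 + 278*π

u'(x) = 9*cos(3*x) - 20*cos(5*x).
Expand u² and (u')² and integrate term by term on (0, π), using: for integers n ≥ 1, ∫_0^π sin²(nx) dx = ∫_0^π cos²(nx) dx = π/2; for n ≠ n', ∫_0^π sin(nx)sin(n'x) dx = ∫_0^π cos(nx)cos(n'x) dx = 0; and by product-to-sum, ∫_0^π sin(nx)cos(n'x) dx = ½∫_0^π [sin((n+n')x) + sin((n−n')x)] dx, which is 0 when n+n' is even and 2n/(n²−n'²) when n+n' is odd (it need not vanish on (0, π)). For the constant mode: ∫_0^π 1 dx = π, ∫_0^π cos(nx) dx = 0, ∫_0^π sin(nx) dx = (1−(−1)^n)/n.
  u² squared terms: (5)²·∫1 dx = 25·π = 25*π;  (-4)²·∫sin(5x)² dx = 16·π/2 = 8*π;  (3)²·∫sin(3x)² dx = 9·π/2 = 9*π/2.
  u² cross terms: 2·(5)·(-4)·∫1·sin(5x) dx = -40·(2/5) = -16;  2·(5)·(3)·∫1·sin(3x) dx = 30·(2/3) = 20;  2·(-4)·(3)·∫sin(5x)·sin(3x) dx = -24·(0) = 0.
  So ∫_0^π u² dx = 25*π + 8*π + 9*π/2 − 16 + 20 + 0 = 4 + 75*π/2.
  (u')² squared terms: (-20)²·∫cos(5x)² dx = 400·π/2 = 200*π;  (9)²·∫cos(3x)² dx = 81·π/2 = 81*π/2.
  (u')² cross terms: 2·(-20)·(9)·∫cos(5x)·cos(3x) dx = -360·(0) = 0.
  So ∫_0^π (u')² dx = 200*π + 81*π/2 + 0 = 481*π/2.
||u||_{H^1}^2 = (4 + 75*π/2) + (481*π/2) = 4 + 278*π.
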